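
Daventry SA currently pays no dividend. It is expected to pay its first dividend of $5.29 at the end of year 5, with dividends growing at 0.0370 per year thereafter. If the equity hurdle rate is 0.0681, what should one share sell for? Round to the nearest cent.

$130.69

Deferred-dividend DDM. At t=4 the remaining stream is a growing perpetuity with first payment D_5 = 5.29.
V_4 = D_5/(r−g) = 5.29/(0.0681−0.037) = 170.0965
P₀ = V_4/(1+r)^4 = 170.0965/(1+0.0681)^4 = 130.6916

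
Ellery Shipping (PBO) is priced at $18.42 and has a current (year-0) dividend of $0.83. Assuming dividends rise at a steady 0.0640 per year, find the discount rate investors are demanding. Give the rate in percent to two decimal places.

11.19%

Rearranging the constant-growth DDM: r = D₁/P₀ + g.
D₁ = 0.83 × (1 + 0.064) = 0.8831.
r = 0.8831 / 18.42 + 0.064 = 0.04794 + 0.064 = 0.11194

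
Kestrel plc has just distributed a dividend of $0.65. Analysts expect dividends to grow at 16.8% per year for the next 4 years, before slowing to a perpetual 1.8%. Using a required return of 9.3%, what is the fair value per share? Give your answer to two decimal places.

Two-stage DDM. Project D₁…D_4 at 0.168, terminal growth 0.018, discount at r = 0.093.
D_1 = 0.7592
D_2 = 0.8867
D_3 = 1.0357
D_4 = 1.2097
Terminal value at t=4: TV = D_5/(r−g) = 1.2315/(0.093−0.018) = 16.4199
P₀ = 0.7592/(1+0.093)^1 + 0.8867/(1+0.093)^2 + 1.0357/(1+0.093)^3 + 1.2097/(1+0.093)^4 + 16.4199/(1+0.093)^4 = 14.5828

$14.58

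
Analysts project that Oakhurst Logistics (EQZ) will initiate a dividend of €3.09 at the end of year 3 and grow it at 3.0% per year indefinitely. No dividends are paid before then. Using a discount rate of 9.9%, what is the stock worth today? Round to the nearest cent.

€37.08

Deferred-dividend DDM. At t=2 the remaining stream is a growing perpetuity with first payment D_3 = 3.09.
V_2 = D_3/(r−g) = 3.09/(0.099−0.03) = 44.7826
P₀ = V_2/(1+r)^2 = 44.7826/(1+0.099)^2 = 37.0778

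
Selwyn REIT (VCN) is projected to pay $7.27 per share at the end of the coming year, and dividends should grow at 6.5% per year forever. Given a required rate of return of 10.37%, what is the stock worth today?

$187.86

Gordon growth model: P₀ = D₁/(r − g), with D₁ = 7.27 given directly.
P₀ = 7.2700 / (0.1037 − 0.065) = 7.2700 / 0.0387 = 187.8553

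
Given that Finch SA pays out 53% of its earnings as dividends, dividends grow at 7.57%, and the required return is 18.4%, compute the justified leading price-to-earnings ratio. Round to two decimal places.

Justified leading P/E = b/(r−g) = 0.53/(0.184−0.0757) = 4.8938

4.89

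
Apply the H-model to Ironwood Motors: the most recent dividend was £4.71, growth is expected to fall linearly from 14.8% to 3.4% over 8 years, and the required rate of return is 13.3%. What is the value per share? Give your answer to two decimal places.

£70.89

H-model: P₀ = D₀[(1+g_L) + H(g_S−g_L)]/(r−g_L), with H = 8/2 = 4.
P₀ = 4.71 × [(1+0.034) + 4×(0.148−0.034)] / (0.133−0.034)
   = 4.71 × 1.4900 / 0.099 = 70.8879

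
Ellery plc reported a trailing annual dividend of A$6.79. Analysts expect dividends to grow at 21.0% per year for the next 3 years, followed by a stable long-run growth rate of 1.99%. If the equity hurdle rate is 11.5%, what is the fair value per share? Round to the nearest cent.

A$117.11

Two-stage DDM. Project D₁…D_3 at 0.21, terminal growth 0.0199, discount at r = 0.115.
D_1 = 8.2159
D_2 = 9.9412
D_3 = 12.0289
Terminal value at t=3: TV = D_4/(r−g) = 12.2683/(0.115−0.0199) = 129.0039
P₀ = 8.2159/(1+0.115)^1 + 9.9412/(1+0.115)^2 + 12.0289/(1+0.115)^3 + 129.0039/(1+0.115)^3 = 117.1058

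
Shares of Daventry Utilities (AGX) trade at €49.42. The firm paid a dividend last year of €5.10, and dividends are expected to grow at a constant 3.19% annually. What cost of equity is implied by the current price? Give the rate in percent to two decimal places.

13.84%

Rearranging the constant-growth DDM: r = D₁/P₀ + g.
D₁ = 5.10 × (1 + 0.0319) = 5.2627.
r = 5.2627 / 49.42 + 0.0319 = 0.10649 + 0.0319 = 0.13839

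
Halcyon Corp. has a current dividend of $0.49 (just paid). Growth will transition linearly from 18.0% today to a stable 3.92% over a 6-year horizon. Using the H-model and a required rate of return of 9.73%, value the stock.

$12.33

H-model: P₀ = D₀[(1+g_L) + H(g_S−g_L)]/(r−g_L), with H = 6/2 = 3.
P₀ = 0.49 × [(1+0.0392) + 3×(0.18−0.0392)] / (0.0973−0.0392)
   = 0.49 × 1.4616 / 0.0581 = 12.3267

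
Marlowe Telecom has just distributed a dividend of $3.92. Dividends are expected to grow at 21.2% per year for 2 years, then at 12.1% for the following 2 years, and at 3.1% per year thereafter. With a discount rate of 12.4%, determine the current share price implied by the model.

Three-stage DDM. Project D₁…D_4; terminal Gordon value at t=4 with g = 0.031; discount at r = 0.124.
D_1 = 4.7510
D_2 = 5.7583
D_3 = 6.4550
D_4 = 7.2361
TV_4 = 7.4604/(0.124−0.031) = 80.2192
P₀ = Σ Dₜ/(1+r)ᵗ + TV_4/(1+r)^4 = 68.1229

$68.12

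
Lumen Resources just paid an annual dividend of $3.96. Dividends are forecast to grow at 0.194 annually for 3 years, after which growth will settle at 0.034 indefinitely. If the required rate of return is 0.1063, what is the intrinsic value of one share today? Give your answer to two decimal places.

Two-stage DDM. Project D₁…D_3 at 0.194, terminal growth 0.034, discount at r = 0.1063.
D_1 = 4.7282
D_2 = 5.6455
D_3 = 6.7407
Terminal value at t=3: TV = D_4/(r−g) = 6.9699/(0.1063−0.034) = 96.4030
P₀ = 4.7282/(1+0.1063)^1 + 5.6455/(1+0.1063)^2 + 6.7407/(1+0.1063)^3 + 96.4030/(1+0.1063)^3 = 85.0637

$85.06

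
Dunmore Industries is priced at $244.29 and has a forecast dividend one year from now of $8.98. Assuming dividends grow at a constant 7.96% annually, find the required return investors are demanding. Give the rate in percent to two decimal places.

11.64%

Rearranging the constant-growth DDM: r = D₁/P₀ + g.
r = 8.9800 / 244.29 + 0.0796 = 0.03676 + 0.0796 = 0.11636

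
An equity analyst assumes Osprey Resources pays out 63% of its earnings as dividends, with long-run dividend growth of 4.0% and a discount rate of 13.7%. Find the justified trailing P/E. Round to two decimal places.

Justified trailing P/E = b(1+g)/(r−g) = 0.63×(1+0.04)/(0.137−0.04) = 6.7546

6.75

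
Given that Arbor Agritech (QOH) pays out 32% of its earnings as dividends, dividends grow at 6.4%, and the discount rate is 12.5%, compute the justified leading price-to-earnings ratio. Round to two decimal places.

5.25

Justified leading P/E = b/(r−g) = 0.32/(0.125−0.064) = 5.2459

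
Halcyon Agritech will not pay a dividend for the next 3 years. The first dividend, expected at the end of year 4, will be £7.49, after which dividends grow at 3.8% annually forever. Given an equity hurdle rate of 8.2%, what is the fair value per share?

Deferred-dividend DDM. At t=3 the remaining stream is a growing perpetuity with first payment D_4 = 7.49.
V_3 = D_4/(r−g) = 7.49/(0.082−0.038) = 170.2273
P₀ = V_3/(1+r)^3 = 170.2273/(1+0.082)^3 = 134.3839

£134.38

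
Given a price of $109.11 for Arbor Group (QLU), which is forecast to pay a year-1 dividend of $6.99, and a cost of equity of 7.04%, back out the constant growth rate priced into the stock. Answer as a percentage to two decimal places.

From P₀ = D₁/(r − g), the implied growth is g = r − D₁/P₀.
g = 0.0704 − 6.99/109.11 = 0.0704 − 0.06406 = 0.00634

0.63%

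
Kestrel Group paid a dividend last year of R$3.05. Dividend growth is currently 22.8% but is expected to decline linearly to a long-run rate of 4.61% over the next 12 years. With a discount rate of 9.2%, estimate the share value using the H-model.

H-model: P₀ = D₀[(1+g_L) + H(g_S−g_L)]/(r−g_L), with H = 12/2 = 6.
P₀ = 3.05 × [(1+0.0461) + 6×(0.228−0.0461)] / (0.092−0.0461)
   = 3.05 × 2.1375 / 0.0459 = 142.0343

R$142.03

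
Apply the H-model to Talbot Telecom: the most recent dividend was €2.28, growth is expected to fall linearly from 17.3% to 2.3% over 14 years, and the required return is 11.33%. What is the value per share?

H-model: P₀ = D₀[(1+g_L) + H(g_S−g_L)]/(r−g_L), with H = 14/2 = 7.
P₀ = 2.28 × [(1+0.023) + 7×(0.173−0.023)] / (0.1133−0.023)
   = 2.28 × 2.0730 / 0.0903 = 52.3415

€52.34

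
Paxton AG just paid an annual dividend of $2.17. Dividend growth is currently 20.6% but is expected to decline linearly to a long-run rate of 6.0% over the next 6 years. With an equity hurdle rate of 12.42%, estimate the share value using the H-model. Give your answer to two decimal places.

H-model: P₀ = D₀[(1+g_L) + H(g_S−g_L)]/(r−g_L), with H = 6/2 = 3.
P₀ = 2.17 × [(1+0.06) + 3×(0.206−0.06)] / (0.1242−0.06)
   = 2.17 × 1.4980 / 0.0642 = 50.6333

$50.63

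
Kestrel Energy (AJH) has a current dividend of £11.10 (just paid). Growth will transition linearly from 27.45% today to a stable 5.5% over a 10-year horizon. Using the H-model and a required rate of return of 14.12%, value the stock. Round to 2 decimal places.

H-model: P₀ = D₀[(1+g_L) + H(g_S−g_L)]/(r−g_L), with H = 10/2 = 5.
P₀ = 11.10 × [(1+0.055) + 5×(0.2745−0.055)] / (0.1412−0.055)
   = 11.10 × 2.1525 / 0.0862 = 277.1781

£277.18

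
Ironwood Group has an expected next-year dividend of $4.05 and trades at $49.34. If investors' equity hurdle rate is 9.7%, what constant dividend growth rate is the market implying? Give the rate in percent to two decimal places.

1.49%

From P₀ = D₁/(r − g), the implied growth is g = r − D₁/P₀.
g = 0.097 − 4.05/49.34 = 0.097 − 0.08208 = 0.01492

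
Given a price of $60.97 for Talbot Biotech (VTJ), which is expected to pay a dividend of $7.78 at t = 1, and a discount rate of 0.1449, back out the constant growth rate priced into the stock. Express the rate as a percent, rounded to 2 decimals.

From P₀ = D₁/(r − g), the implied growth is g = r − D₁/P₀.
g = 0.1449 − 7.78/60.97 = 0.1449 − 0.12760 = 0.01730

1.73%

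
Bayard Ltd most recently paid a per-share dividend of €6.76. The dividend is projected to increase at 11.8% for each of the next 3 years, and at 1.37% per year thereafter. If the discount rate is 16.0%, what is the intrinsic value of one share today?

€60.78

Two-stage DDM. Project D₁…D_3 at 0.118, terminal growth 0.0137, discount at r = 0.16.
D_1 = 7.5577
D_2 = 8.4495
D_3 = 9.4465
Terminal value at t=3: TV = D_4/(r−g) = 9.5759/(0.16−0.0137) = 65.4542
P₀ = 7.5577/(1+0.16)^1 + 8.4495/(1+0.16)^2 + 9.4465/(1+0.16)^3 + 65.4542/(1+0.16)^3 = 60.7803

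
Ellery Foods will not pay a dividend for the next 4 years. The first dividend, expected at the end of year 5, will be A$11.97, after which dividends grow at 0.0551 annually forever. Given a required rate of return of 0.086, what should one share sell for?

A$278.49

Deferred-dividend DDM. At t=4 the remaining stream is a growing perpetuity with first payment D_5 = 11.97.
V_4 = D_5/(r−g) = 11.97/(0.086−0.0551) = 387.3786
P₀ = V_4/(1+r)^4 = 387.3786/(1+0.086)^4 = 278.4943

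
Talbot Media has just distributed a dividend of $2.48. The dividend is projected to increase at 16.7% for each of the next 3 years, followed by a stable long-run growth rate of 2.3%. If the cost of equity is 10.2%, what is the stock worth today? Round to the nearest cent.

Two-stage DDM. Project D₁…D_3 at 0.167, terminal growth 0.023, discount at r = 0.102.
D_1 = 2.8942
D_2 = 3.3775
D_3 = 3.9415
Terminal value at t=3: TV = D_4/(r−g) = 4.0322/(0.102−0.023) = 51.0402
P₀ = 2.8942/(1+0.102)^1 + 3.3775/(1+0.102)^2 + 3.9415/(1+0.102)^3 + 51.0402/(1+0.102)^3 = 46.4916

$46.49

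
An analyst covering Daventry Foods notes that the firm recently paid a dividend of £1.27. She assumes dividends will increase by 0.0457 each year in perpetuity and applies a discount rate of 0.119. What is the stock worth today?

Gordon growth model: P₀ = D₁/(r − g). D₁ = 1.27 × (1 + 0.0457) = 1.3280.
P₀ = 1.3280 / (0.119 − 0.0457) = 1.3280 / 0.0733 = 18.1179

£18.12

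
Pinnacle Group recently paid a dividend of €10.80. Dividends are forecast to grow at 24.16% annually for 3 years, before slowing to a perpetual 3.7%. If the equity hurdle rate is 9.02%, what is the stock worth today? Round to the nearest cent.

Two-stage DDM. Project D₁…D_3 at 0.2416, terminal growth 0.037, discount at r = 0.0902.
D_1 = 13.4093
D_2 = 16.6490
D_3 = 20.6714
Terminal value at t=3: TV = D_4/(r−g) = 21.4362/(0.0902−0.037) = 402.9359
P₀ = 13.4093/(1+0.0902)^1 + 16.6490/(1+0.0902)^2 + 20.6714/(1+0.0902)^3 + 402.9359/(1+0.0902)^3 = 353.2303

€353.23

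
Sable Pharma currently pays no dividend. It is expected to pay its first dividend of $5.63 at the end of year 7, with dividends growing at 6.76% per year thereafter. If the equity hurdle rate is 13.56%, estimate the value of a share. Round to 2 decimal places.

Deferred-dividend DDM. At t=6 the remaining stream is a growing perpetuity with first payment D_7 = 5.63.
V_6 = D_7/(r−g) = 5.63/(0.1356−0.0676) = 82.7941
P₀ = V_6/(1+r)^6 = 82.7941/(1+0.1356)^6 = 38.6053

$38.61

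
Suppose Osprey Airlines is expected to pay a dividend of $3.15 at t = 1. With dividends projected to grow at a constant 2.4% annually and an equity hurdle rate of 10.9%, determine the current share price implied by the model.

$37.06

Gordon growth model: P₀ = D₁/(r − g), with D₁ = 3.15 given directly.
P₀ = 3.1500 / (0.109 − 0.024) = 3.1500 / 0.085 = 37.0588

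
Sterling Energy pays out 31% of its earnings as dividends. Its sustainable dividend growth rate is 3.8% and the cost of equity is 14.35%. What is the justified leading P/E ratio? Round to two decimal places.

Justified leading P/E = b/(r−g) = 0.31/(0.1435−0.038) = 2.9384

2.94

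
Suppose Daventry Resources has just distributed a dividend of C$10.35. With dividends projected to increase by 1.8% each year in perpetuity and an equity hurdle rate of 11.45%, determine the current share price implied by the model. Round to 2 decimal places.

Gordon growth model: P₀ = D₁/(r − g). D₁ = 10.35 × (1 + 0.018) = 10.5363.
P₀ = 10.5363 / (0.1145 − 0.018) = 10.5363 / 0.0965 = 109.1845

C$109.18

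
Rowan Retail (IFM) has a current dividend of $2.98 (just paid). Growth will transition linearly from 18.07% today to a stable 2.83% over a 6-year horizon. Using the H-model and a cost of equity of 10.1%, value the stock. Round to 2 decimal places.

H-model: P₀ = D₀[(1+g_L) + H(g_S−g_L)]/(r−g_L), with H = 6/2 = 3.
P₀ = 2.98 × [(1+0.0283) + 3×(0.1807−0.0283)] / (0.101−0.0283)
   = 2.98 × 1.4855 / 0.0727 = 60.8912

$60.89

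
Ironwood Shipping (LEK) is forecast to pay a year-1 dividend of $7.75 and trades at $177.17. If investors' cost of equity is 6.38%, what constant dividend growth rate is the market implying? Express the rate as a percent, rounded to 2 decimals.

From P₀ = D₁/(r − g), the implied growth is g = r − D₁/P₀.
g = 0.0638 − 7.75/177.17 = 0.0638 − 0.04374 = 0.02006

2.01%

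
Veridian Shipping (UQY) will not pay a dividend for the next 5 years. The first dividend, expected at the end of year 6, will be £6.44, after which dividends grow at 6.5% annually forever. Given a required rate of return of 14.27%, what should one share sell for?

£42.54

Deferred-dividend DDM. At t=5 the remaining stream is a growing perpetuity with first payment D_6 = 6.44.
V_5 = D_6/(r−g) = 6.44/(0.1427−0.065) = 82.8829
P₀ = V_5/(1+r)^5 = 82.8829/(1+0.1427)^5 = 42.5406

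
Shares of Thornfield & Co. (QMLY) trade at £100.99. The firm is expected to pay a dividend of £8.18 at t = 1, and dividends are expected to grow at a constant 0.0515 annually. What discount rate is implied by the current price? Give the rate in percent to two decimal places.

Rearranging the constant-growth DDM: r = D₁/P₀ + g.
r = 8.1800 / 100.99 + 0.0515 = 0.08100 + 0.0515 = 0.13250

13.25%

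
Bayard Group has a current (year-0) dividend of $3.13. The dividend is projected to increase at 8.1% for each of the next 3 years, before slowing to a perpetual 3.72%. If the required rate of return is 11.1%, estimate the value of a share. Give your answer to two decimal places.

$49.41

Two-stage DDM. Project D₁…D_3 at 0.081, terminal growth 0.0372, discount at r = 0.111.
D_1 = 3.3835
D_2 = 3.6576
D_3 = 3.9539
Terminal value at t=3: TV = D_4/(r−g) = 4.1009/(0.111−0.0372) = 55.5684
P₀ = 3.3835/(1+0.111)^1 + 3.6576/(1+0.111)^2 + 3.9539/(1+0.111)^3 + 55.5684/(1+0.111)^3 = 49.4134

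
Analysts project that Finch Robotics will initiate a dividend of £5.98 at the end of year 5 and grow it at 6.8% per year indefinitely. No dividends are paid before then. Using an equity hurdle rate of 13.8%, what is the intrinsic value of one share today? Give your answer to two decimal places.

Deferred-dividend DDM. At t=4 the remaining stream is a growing perpetuity with first payment D_5 = 5.98.
V_4 = D_5/(r−g) = 5.98/(0.138−0.068) = 85.4286
P₀ = V_4/(1+r)^4 = 85.4286/(1+0.138)^4 = 50.9371

£50.94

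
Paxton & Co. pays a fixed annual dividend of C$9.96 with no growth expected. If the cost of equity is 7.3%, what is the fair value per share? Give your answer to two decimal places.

Zero-growth DDM (perpetuity): P₀ = D/r = 9.96 / 0.073 = 136.4384

C$136.44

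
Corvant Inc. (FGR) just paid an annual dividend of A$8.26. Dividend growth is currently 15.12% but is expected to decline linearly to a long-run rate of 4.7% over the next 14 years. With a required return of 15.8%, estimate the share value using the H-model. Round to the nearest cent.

H-model: P₀ = D₀[(1+g_L) + H(g_S−g_L)]/(r−g_L), with H = 14/2 = 7.
P₀ = 8.26 × [(1+0.047) + 7×(0.1512−0.047)] / (0.158−0.047)
   = 8.26 × 1.7764 / 0.111 = 132.1898

A$132.19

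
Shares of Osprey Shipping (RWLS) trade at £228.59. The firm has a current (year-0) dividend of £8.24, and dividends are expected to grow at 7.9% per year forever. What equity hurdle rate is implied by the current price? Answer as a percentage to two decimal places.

Rearranging the constant-growth DDM: r = D₁/P₀ + g.
D₁ = 8.24 × (1 + 0.079) = 8.8910.
r = 8.8910 / 228.59 + 0.079 = 0.03889 + 0.079 = 0.11789

11.79%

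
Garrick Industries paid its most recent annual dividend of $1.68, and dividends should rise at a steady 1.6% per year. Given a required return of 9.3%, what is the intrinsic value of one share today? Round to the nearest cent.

$22.17

Gordon growth model: P₀ = D₁/(r − g). D₁ = 1.68 × (1 + 0.016) = 1.7069.
P₀ = 1.7069 / (0.093 − 0.016) = 1.7069 / 0.077 = 22.1673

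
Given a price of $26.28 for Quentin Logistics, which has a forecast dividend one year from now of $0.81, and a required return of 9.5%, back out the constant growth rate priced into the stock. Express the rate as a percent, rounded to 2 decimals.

6.42%

From P₀ = D₁/(r − g), the implied growth is g = r − D₁/P₀.
g = 0.095 − 0.81/26.28 = 0.095 − 0.03082 = 0.06418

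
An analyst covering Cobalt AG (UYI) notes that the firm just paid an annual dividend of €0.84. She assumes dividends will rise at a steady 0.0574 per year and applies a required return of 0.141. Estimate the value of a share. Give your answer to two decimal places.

Gordon growth model: P₀ = D₁/(r − g). D₁ = 0.84 × (1 + 0.0574) = 0.8882.
P₀ = 0.8882 / (0.141 − 0.0574) = 0.8882 / 0.0836 = 10.6246

€10.62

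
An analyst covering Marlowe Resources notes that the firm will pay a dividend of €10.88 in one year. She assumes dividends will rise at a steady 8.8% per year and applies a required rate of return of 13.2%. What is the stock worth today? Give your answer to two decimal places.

€247.27

Gordon growth model: P₀ = D₁/(r − g), with D₁ = 10.88 given directly.
P₀ = 10.8800 / (0.132 − 0.088) = 10.8800 / 0.044 = 247.2727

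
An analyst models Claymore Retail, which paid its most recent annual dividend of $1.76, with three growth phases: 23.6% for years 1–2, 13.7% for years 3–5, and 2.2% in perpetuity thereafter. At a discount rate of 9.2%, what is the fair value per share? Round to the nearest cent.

Three-stage DDM. Project D₁…D_5; terminal Gordon value at t=5 with g = 0.022; discount at r = 0.092.
D_1 = 2.1754
D_2 = 2.6887
D_3 = 3.0571
D_4 = 3.4759
D_5 = 3.9521
TV_5 = 4.0391/(0.092−0.022) = 57.7011
P₀ = Σ Dₜ/(1+r)ᵗ + TV_5/(1+r)^5 = 48.7438

$48.74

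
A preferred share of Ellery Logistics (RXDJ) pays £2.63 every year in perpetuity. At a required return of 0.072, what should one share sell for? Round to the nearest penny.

£36.53

Zero-growth DDM (perpetuity): P₀ = D/r = 2.63 / 0.072 = 36.5278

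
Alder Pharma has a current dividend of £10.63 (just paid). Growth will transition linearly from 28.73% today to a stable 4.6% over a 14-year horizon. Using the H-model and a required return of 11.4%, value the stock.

£427.56

H-model: P₀ = D₀[(1+g_L) + H(g_S−g_L)]/(r−g_L), with H = 14/2 = 7.
P₀ = 10.63 × [(1+0.046) + 7×(0.2873−0.046)] / (0.114−0.046)
   = 10.63 × 2.7351 / 0.068 = 427.5605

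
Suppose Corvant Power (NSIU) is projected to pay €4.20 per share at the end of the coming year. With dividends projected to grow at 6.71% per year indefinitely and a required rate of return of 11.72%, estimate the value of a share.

€83.83

Gordon growth model: P₀ = D₁/(r − g), with D₁ = 4.20 given directly.
P₀ = 4.2000 / (0.1172 − 0.0671) = 4.2000 / 0.0501 = 83.8323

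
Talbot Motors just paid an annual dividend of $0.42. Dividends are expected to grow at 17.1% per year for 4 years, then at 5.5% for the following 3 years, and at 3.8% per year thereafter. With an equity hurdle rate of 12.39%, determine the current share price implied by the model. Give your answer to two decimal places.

$8.12

Three-stage DDM. Project D₁…D_7; terminal Gordon value at t=7 with g = 0.038; discount at r = 0.1239.
D_1 = 0.4918
D_2 = 0.5759
D_3 = 0.6744
D_4 = 0.7897
D_5 = 0.8332
D_6 = 0.8790
D_7 = 0.9273
TV_7 = 0.9626/(0.1239−0.038) = 11.2057
P₀ = Σ Dₜ/(1+r)ᵗ + TV_7/(1+r)^7 = 8.1207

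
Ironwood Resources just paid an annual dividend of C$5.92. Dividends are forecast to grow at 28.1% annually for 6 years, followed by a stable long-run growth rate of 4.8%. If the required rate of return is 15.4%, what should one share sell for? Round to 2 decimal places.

Two-stage DDM. Project D₁…D_6 at 0.281, terminal growth 0.048, discount at r = 0.154.
D_1 = 7.5835
D_2 = 9.7145
D_3 = 12.4443
D_4 = 15.9411
D_5 = 20.4205
D_6 = 26.1587
Terminal value at t=6: TV = D_7/(r−g) = 27.4143/(0.154−0.048) = 258.6258
P₀ = 7.5835/(1+0.154)^1 + 9.7145/(1+0.154)^2 + 12.4443/(1+0.154)^3 + 15.9411/(1+0.154)^4 + 20.4205/(1+0.154)^5 + 26.1587/(1+0.154)^6 + 258.6258/(1+0.154)^6 = 161.5120

C$161.51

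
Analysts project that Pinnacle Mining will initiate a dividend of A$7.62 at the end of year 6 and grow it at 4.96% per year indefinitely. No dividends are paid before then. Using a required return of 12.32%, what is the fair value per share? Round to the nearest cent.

Deferred-dividend DDM. At t=5 the remaining stream is a growing perpetuity with first payment D_6 = 7.62.
V_5 = D_6/(r−g) = 7.62/(0.1232−0.0496) = 103.5326
P₀ = V_5/(1+r)^5 = 103.5326/(1+0.1232)^5 = 57.9151

A$57.92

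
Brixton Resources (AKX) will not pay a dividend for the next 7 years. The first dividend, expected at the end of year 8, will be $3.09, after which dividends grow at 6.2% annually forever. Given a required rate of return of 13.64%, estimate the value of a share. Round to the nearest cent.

Deferred-dividend DDM. At t=7 the remaining stream is a growing perpetuity with first payment D_8 = 3.09.
V_7 = D_8/(r−g) = 3.09/(0.1364−0.062) = 41.5323
P₀ = V_7/(1+r)^7 = 41.5323/(1+0.1364)^7 = 16.9694

$16.97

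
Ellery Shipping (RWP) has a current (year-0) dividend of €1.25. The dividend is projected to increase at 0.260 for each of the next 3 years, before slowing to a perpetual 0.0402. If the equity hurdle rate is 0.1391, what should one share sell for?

€22.40

Two-stage DDM. Project D₁…D_3 at 0.26, terminal growth 0.0402, discount at r = 0.1391.
D_1 = 1.5750
D_2 = 1.9845
D_3 = 2.5005
Terminal value at t=3: TV = D_4/(r−g) = 2.6010/(0.1391−0.0402) = 26.2992
P₀ = 1.5750/(1+0.1391)^1 + 1.9845/(1+0.1391)^2 + 2.5005/(1+0.1391)^3 + 26.2992/(1+0.1391)^3 = 22.3971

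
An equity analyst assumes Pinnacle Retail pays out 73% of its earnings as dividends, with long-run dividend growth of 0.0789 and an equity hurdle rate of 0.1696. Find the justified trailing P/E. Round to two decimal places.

8.68

Justified trailing P/E = b(1+g)/(r−g) = 0.73×(1+0.0789)/(0.1696−0.0789) = 8.6835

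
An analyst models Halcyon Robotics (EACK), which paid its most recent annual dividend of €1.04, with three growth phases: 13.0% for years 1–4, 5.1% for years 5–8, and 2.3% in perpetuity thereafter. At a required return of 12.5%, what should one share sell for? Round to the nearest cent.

Three-stage DDM. Project D₁…D_8; terminal Gordon value at t=8 with g = 0.023; discount at r = 0.125.
D_1 = 1.1752
D_2 = 1.3280
D_3 = 1.5006
D_4 = 1.6957
D_5 = 1.7822
D_6 = 1.8731
D_7 = 1.9686
D_8 = 2.0690
TV_8 = 2.1166/(0.125−0.023) = 20.7507
P₀ = Σ Dₜ/(1+r)ᵗ + TV_8/(1+r)^8 = 15.8763

€15.88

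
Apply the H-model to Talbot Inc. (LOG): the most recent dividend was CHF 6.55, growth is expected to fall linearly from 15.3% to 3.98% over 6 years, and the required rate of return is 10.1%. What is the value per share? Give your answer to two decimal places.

H-model: P₀ = D₀[(1+g_L) + H(g_S−g_L)]/(r−g_L), with H = 6/2 = 3.
P₀ = 6.55 × [(1+0.0398) + 3×(0.153−0.0398)] / (0.101−0.0398)
   = 6.55 × 1.3794 / 0.0612 = 147.6319

CHF 147.63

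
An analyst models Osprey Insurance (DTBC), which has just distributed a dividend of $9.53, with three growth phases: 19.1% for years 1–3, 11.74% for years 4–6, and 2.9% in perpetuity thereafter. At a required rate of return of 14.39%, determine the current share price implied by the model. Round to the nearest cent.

Three-stage DDM. Project D₁…D_6; terminal Gordon value at t=6 with g = 0.029; discount at r = 0.1439.
D_1 = 11.3502
D_2 = 13.5181
D_3 = 16.1001
D_4 = 17.9902
D_5 = 20.1023
D_6 = 22.4623
TV_6 = 23.1137/(0.1439−0.029) = 201.1637
P₀ = Σ Dₜ/(1+r)ᵗ + TV_6/(1+r)^6 = 151.5951

$151.60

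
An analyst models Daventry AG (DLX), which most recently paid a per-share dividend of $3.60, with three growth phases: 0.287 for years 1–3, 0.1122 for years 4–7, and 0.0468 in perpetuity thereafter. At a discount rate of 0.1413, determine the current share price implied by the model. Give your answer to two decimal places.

$84.74

Three-stage DDM. Project D₁…D_7; terminal Gordon value at t=7 with g = 0.0468; discount at r = 0.1413.
D_1 = 4.6332
D_2 = 5.9629
D_3 = 7.6743
D_4 = 8.5353
D_5 = 9.4930
D_6 = 10.5581
D_7 = 11.7427
TV_7 = 12.2923/(0.1413−0.0468) = 130.0773
P₀ = Σ Dₜ/(1+r)ᵗ + TV_7/(1+r)^7 = 84.7362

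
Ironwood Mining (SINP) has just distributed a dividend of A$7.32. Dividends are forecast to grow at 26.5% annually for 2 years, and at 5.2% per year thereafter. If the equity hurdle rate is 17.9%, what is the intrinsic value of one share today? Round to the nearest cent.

Two-stage DDM. Project D₁…D_2 at 0.265, terminal growth 0.052, discount at r = 0.179.
D_1 = 9.2598
D_2 = 11.7136
Terminal value at t=2: TV = D_3/(r−g) = 12.3228/(0.179−0.052) = 97.0296
P₀ = 9.2598/(1+0.179)^1 + 11.7136/(1+0.179)^2 + 97.0296/(1+0.179)^2 = 86.0842

A$86.08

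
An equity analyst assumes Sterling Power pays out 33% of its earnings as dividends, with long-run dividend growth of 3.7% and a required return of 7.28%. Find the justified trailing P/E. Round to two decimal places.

9.56

Justified trailing P/E = b(1+g)/(r−g) = 0.33×(1+0.037)/(0.0728−0.037) = 9.5589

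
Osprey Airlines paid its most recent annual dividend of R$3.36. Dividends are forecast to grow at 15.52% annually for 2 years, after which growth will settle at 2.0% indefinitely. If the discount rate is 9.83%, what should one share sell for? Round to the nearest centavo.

R$55.67

Two-stage DDM. Project D₁…D_2 at 0.1552, terminal growth 0.02, discount at r = 0.0983.
D_1 = 3.8815
D_2 = 4.4839
Terminal value at t=2: TV = D_3/(r−g) = 4.5736/(0.0983−0.02) = 58.4107
P₀ = 3.8815/(1+0.0983)^1 + 4.4839/(1+0.0983)^2 + 58.4107/(1+0.0983)^2 = 55.6741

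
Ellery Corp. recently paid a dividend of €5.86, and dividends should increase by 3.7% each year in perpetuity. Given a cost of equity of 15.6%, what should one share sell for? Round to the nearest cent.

Gordon growth model: P₀ = D₁/(r − g). D₁ = 5.86 × (1 + 0.037) = 6.0768.
P₀ = 6.0768 / (0.156 − 0.037) = 6.0768 / 0.119 = 51.0657

€51.07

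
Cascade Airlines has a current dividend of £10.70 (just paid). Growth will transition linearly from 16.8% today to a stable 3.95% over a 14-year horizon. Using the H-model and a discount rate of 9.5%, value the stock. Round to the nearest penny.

£373.83

H-model: P₀ = D₀[(1+g_L) + H(g_S−g_L)]/(r−g_L), with H = 14/2 = 7.
P₀ = 10.70 × [(1+0.0395) + 7×(0.168−0.0395)] / (0.095−0.0395)
   = 10.70 × 1.9390 / 0.0555 = 373.8252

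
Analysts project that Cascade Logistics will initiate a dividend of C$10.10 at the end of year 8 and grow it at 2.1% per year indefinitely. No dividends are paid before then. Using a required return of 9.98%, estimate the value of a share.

C$65.86

Deferred-dividend DDM. At t=7 the remaining stream is a growing perpetuity with first payment D_8 = 10.10.
V_7 = D_8/(r−g) = 10.10/(0.0998−0.021) = 128.1726
P₀ = V_7/(1+r)^7 = 128.1726/(1+0.0998)^7 = 65.8566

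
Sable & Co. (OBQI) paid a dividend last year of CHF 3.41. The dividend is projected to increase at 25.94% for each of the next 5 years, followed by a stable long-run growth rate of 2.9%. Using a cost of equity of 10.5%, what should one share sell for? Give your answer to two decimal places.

Two-stage DDM. Project D₁…D_5 at 0.2594, terminal growth 0.029, discount at r = 0.105.
D_1 = 4.2946
D_2 = 5.4086
D_3 = 6.8115
D_4 = 8.5785
D_5 = 10.8037
Terminal value at t=5: TV = D_6/(r−g) = 11.1170/(0.105−0.029) = 146.2765
P₀ = 4.2946/(1+0.105)^1 + 5.4086/(1+0.105)^2 + 6.8115/(1+0.105)^3 + 8.5785/(1+0.105)^4 + 10.8037/(1+0.105)^5 + 146.2765/(1+0.105)^5 = 114.4660

CHF 114.47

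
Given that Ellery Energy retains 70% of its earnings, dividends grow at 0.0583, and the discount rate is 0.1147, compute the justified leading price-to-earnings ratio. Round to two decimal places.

5.32

Payout ratio b = 1 − 0.70 = 0.30.
Justified leading P/E = b/(r−g) = 0.30/(0.1147−0.0583) = 5.3191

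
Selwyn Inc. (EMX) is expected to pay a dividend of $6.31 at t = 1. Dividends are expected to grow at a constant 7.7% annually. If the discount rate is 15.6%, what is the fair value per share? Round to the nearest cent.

Gordon growth model: P₀ = D₁/(r − g), with D₁ = 6.31 given directly.
P₀ = 6.3100 / (0.156 − 0.077) = 6.3100 / 0.079 = 79.8734

$79.87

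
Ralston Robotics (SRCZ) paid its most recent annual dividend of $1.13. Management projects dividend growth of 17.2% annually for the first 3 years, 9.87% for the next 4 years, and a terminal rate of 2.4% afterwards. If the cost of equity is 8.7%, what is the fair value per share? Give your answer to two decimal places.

$33.80

Three-stage DDM. Project D₁…D_7; terminal Gordon value at t=7 with g = 0.024; discount at r = 0.087.
D_1 = 1.3244
D_2 = 1.5521
D_3 = 1.8191
D_4 = 1.9987
D_5 = 2.1959
D_6 = 2.4127
D_7 = 2.6508
TV_7 = 2.7144/(0.087−0.024) = 43.0861
P₀ = Σ Dₜ/(1+r)ᵗ + TV_7/(1+r)^7 = 33.7966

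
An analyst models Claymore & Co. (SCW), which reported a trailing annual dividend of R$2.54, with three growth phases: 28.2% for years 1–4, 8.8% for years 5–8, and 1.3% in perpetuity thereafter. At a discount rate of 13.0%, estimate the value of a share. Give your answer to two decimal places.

Three-stage DDM. Project D₁…D_8; terminal Gordon value at t=8 with g = 0.013; discount at r = 0.13.
D_1 = 3.2563
D_2 = 4.1746
D_3 = 5.3518
D_4 = 6.8610
D_5 = 7.4647
D_6 = 8.1216
D_7 = 8.8363
D_8 = 9.6139
TV_8 = 9.7389/(0.13−0.013) = 83.2386
P₀ = Σ Dₜ/(1+r)ᵗ + TV_8/(1+r)^8 = 60.7039

R$60.70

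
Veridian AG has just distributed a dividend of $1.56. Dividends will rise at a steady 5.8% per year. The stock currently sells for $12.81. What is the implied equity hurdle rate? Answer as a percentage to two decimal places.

18.68%

Rearranging the constant-growth DDM: r = D₁/P₀ + g.
D₁ = 1.56 × (1 + 0.058) = 1.6505.
r = 1.6505 / 12.81 + 0.058 = 0.12884 + 0.058 = 0.18684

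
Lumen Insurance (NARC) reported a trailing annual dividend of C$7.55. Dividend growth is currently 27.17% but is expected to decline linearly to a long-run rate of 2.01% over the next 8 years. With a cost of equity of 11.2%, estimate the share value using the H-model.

C$166.49

H-model: P₀ = D₀[(1+g_L) + H(g_S−g_L)]/(r−g_L), with H = 8/2 = 4.
P₀ = 7.55 × [(1+0.0201) + 4×(0.2717−0.0201)] / (0.112−0.0201)
   = 7.55 × 2.0265 / 0.0919 = 166.4861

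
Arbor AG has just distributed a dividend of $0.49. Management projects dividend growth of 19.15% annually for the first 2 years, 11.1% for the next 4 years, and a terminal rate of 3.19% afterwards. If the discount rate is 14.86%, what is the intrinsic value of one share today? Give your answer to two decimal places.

Three-stage DDM. Project D₁…D_6; terminal Gordon value at t=6 with g = 0.0319; discount at r = 0.1486.
D_1 = 0.5838
D_2 = 0.6956
D_3 = 0.7729
D_4 = 0.8586
D_5 = 0.9540
D_6 = 1.0598
TV_6 = 1.0936/(0.1486−0.0319) = 9.3715
P₀ = Σ Dₜ/(1+r)ᵗ + TV_6/(1+r)^6 = 7.0589

$7.06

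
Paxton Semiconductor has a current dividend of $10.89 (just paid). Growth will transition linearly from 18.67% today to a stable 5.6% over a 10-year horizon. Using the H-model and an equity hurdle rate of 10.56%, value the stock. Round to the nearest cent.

H-model: P₀ = D₀[(1+g_L) + H(g_S−g_L)]/(r−g_L), with H = 10/2 = 5.
P₀ = 10.89 × [(1+0.056) + 5×(0.1867−0.056)] / (0.1056−0.056)
   = 10.89 × 1.7095 / 0.0496 = 375.3318

$375.33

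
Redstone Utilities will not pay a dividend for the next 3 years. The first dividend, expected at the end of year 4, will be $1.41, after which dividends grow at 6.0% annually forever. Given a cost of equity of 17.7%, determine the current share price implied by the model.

$7.39

Deferred-dividend DDM. At t=3 the remaining stream is a growing perpetuity with first payment D_4 = 1.41.
V_3 = D_4/(r−g) = 1.41/(0.177−0.06) = 12.0513
P₀ = V_3/(1+r)^3 = 12.0513/(1+0.177)^3 = 7.3910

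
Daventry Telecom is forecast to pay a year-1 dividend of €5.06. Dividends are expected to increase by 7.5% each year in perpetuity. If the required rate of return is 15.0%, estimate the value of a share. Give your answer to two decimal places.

€67.47

Gordon growth model: P₀ = D₁/(r − g), with D₁ = 5.06 given directly.
P₀ = 5.0600 / (0.15 − 0.075) = 5.0600 / 0.075 = 67.4667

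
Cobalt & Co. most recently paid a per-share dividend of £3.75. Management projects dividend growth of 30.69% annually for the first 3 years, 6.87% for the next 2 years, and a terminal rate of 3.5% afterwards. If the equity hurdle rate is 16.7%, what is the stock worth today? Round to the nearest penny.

Three-stage DDM. Project D₁…D_5; terminal Gordon value at t=5 with g = 0.035; discount at r = 0.167.
D_1 = 4.9009
D_2 = 6.4050
D_3 = 8.3706
D_4 = 8.9457
D_5 = 9.5603
TV_5 = 9.8949/(0.167−0.035) = 74.9612
P₀ = Σ Dₜ/(1+r)ᵗ + TV_5/(1+r)^5 = 58.0417

£58.04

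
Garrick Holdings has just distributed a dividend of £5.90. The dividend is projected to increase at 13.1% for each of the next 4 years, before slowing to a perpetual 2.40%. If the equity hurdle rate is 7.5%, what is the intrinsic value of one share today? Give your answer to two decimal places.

£171.98

Two-stage DDM. Project D₁…D_4 at 0.131, terminal growth 0.024, discount at r = 0.075.
D_1 = 6.6729
D_2 = 7.5470
D_3 = 8.5357
D_4 = 9.6539
Terminal value at t=4: TV = D_5/(r−g) = 9.8856/(0.075−0.024) = 193.8350
P₀ = 6.6729/(1+0.075)^1 + 7.5470/(1+0.075)^2 + 8.5357/(1+0.075)^3 + 9.6539/(1+0.075)^4 + 193.8350/(1+0.075)^4 = 171.9816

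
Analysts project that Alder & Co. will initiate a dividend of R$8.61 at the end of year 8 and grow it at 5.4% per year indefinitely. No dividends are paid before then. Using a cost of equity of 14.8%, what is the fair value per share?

R$34.86

Deferred-dividend DDM. At t=7 the remaining stream is a growing perpetuity with first payment D_8 = 8.61.
V_7 = D_8/(r−g) = 8.61/(0.148−0.054) = 91.5957
P₀ = V_7/(1+r)^7 = 91.5957/(1+0.148)^7 = 34.8564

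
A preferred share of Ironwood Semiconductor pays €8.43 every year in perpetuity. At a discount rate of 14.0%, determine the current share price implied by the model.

Zero-growth DDM (perpetuity): P₀ = D/r = 8.43 / 0.14 = 60.2143

€60.21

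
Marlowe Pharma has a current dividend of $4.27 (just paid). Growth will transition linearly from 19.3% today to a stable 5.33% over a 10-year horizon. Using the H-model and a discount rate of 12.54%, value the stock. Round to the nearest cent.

$103.75

H-model: P₀ = D₀[(1+g_L) + H(g_S−g_L)]/(r−g_L), with H = 10/2 = 5.
P₀ = 4.27 × [(1+0.0533) + 5×(0.193−0.0533)] / (0.1254−0.0533)
   = 4.27 × 1.7518 / 0.0721 = 103.7474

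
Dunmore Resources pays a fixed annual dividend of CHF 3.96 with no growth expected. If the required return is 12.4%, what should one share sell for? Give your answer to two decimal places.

Zero-growth DDM (perpetuity): P₀ = D/r = 3.96 / 0.124 = 31.9355

CHF 31.94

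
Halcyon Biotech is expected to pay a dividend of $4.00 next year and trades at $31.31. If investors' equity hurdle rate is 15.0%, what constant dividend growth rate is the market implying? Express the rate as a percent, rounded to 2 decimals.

From P₀ = D₁/(r − g), the implied growth is g = r − D₁/P₀.
g = 0.15 − 4.00/31.31 = 0.15 − 0.12775 = 0.02225

2.22%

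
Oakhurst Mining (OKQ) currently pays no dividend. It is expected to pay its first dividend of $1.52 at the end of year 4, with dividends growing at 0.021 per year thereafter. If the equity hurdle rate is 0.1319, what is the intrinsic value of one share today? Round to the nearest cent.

$9.45

Deferred-dividend DDM. At t=3 the remaining stream is a growing perpetuity with first payment D_4 = 1.52.
V_3 = D_4/(r−g) = 1.52/(0.1319−0.021) = 13.7060
P₀ = V_3/(1+r)^3 = 13.7060/(1+0.1319)^3 = 9.4512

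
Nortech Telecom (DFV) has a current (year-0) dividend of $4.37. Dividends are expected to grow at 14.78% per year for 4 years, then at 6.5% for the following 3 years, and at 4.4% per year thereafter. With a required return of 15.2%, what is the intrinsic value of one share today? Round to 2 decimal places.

Three-stage DDM. Project D₁…D_7; terminal Gordon value at t=7 with g = 0.044; discount at r = 0.152.
D_1 = 5.0159
D_2 = 5.7572
D_3 = 6.6082
D_4 = 7.5848
D_5 = 8.0779
D_6 = 8.6029
D_7 = 9.1621
TV_7 = 9.5652/(0.152−0.044) = 88.5670
P₀ = Σ Dₜ/(1+r)ᵗ + TV_7/(1+r)^7 = 61.2791

$61.28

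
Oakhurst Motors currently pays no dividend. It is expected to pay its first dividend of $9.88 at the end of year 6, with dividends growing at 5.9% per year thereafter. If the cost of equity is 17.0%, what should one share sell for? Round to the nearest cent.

$40.60

Deferred-dividend DDM. At t=5 the remaining stream is a growing perpetuity with first payment D_6 = 9.88.
V_5 = D_6/(r−g) = 9.88/(0.17−0.059) = 89.0090
P₀ = V_5/(1+r)^5 = 89.0090/(1+0.17)^5 = 40.5980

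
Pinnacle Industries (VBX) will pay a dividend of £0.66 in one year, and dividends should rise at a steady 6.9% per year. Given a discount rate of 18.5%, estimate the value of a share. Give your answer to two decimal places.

Gordon growth model: P₀ = D₁/(r − g), with D₁ = 0.66 given directly.
P₀ = 0.6600 / (0.185 − 0.069) = 0.6600 / 0.116 = 5.6897

£5.69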